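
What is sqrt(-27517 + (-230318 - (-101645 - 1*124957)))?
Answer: I*sqrt(31233) ≈ 176.73*I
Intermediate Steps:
sqrt(-27517 + (-230318 - (-101645 - 1*124957))) = sqrt(-27517 + (-230318 - (-101645 - 124957))) = sqrt(-27517 + (-230318 - 1*(-226602))) = sqrt(-27517 + (-230318 + 226602)) = sqrt(-27517 - 3716) = sqrt(-31233) = I*sqrt(31233)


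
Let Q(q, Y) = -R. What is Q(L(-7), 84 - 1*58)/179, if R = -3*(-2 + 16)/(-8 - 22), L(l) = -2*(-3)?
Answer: -7/895 ≈ -0.0078212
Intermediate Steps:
L(l) = 6
R = 7/5 (R = -42/(-30) = -42*(-1)/30 = -3*(-7/15) = 7/5 ≈ 1.4000)
Q(q, Y) = -7/5 (Q(q, Y) = -1*7/5 = -7/5)
Q(L(-7), 84 - 1*58)/179 = -7/5/179 = -7/5*1/179 = -7/895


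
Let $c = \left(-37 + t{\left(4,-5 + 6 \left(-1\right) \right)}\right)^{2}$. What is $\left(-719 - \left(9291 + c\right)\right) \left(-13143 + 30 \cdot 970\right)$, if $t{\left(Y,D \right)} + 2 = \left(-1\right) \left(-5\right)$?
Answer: $-178175862$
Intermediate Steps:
$t{\left(Y,D \right)} = 3$ ($t{\left(Y,D \right)} = -2 - -5 = -2 + 5 = 3$)
$c = 1156$ ($c = \left(-37 + 3\right)^{2} = \left(-34\right)^{2} = 1156$)
$\left(-719 - \left(9291 + c\right)\right) \left(-13143 + 30 \cdot 970\right) = \left(-719 - 10447\right) \left(-13143 + 30 \cdot 970\right) = \left(-719 - 10447\right) \left(-13143 + 29100\right) = \left(-719 - 10447\right) 15957 = \left(-11166\right) 15957 = -178175862$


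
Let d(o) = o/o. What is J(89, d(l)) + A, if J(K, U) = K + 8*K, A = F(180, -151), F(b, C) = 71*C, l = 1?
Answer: -9920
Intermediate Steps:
d(o) = 1
A = -10721 (A = 71*(-151) = -10721)
J(K, U) = 9*K
J(89, d(l)) + A = 9*89 - 10721 = 801 - 10721 = -9920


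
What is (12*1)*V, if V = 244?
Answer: 2928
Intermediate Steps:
(12*1)*V = (12*1)*244 = 12*244 = 2928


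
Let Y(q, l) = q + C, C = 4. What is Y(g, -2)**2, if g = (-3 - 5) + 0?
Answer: 16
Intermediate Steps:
g = -8 (g = -8 + 0 = -8)
Y(q, l) = 4 + q (Y(q, l) = q + 4 = 4 + q)
Y(g, -2)**2 = (4 - 8)**2 = (-4)**2 = 16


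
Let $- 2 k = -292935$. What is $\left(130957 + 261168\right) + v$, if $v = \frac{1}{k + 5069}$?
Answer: $\frac{118842500127}{303073} \approx 3.9213 \cdot 10^{5}$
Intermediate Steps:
$k = \frac{292935}{2}$ ($k = \left(- \frac{1}{2}\right) \left(-292935\right) = \frac{292935}{2} \approx 1.4647 \cdot 10^{5}$)
$v = \frac{2}{303073}$ ($v = \frac{1}{\frac{292935}{2} + 5069} = \frac{1}{\frac{303073}{2}} = \frac{2}{303073} \approx 6.5991 \cdot 10^{-6}$)
$\left(130957 + 261168\right) + v = \left(130957 + 261168\right) + \frac{2}{303073} = 392125 + \frac{2}{303073} = \frac{118842500127}{303073}$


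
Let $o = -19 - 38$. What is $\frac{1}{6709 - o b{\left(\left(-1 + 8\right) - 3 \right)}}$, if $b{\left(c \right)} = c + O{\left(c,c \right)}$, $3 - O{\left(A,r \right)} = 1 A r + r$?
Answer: $\frac{1}{5968} \approx 0.00016756$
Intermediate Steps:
$O{\left(A,r \right)} = 3 - r - A r$ ($O{\left(A,r \right)} = 3 - \left(1 A r + r\right) = 3 - \left(A r + r\right) = 3 - \left(r + A r\right) = 3 - r - A r$)
$o = -57$ ($o = -19 - 38 = -57$)
$b{\left(c \right)} = 3 - c^{2}$ ($b{\left(c \right)} = c - \left(-3 + c + c c\right) = c - \left(-3 + c + c^{2}\right) = 3 - c^{2}$)
$\frac{1}{6709 - o b{\left(\left(-1 + 8\right) - 3 \right)}} = \frac{1}{6709 - - 57 \left(3 - \left(\left(-1 + 8\right) - 3\right)^{2}\right)} = \frac{1}{6709 - - 57 \left(3 - \left(7 - 3\right)^{2}\right)} = \frac{1}{6709 - - 57 \left(3 - 4^{2}\right)} = \frac{1}{6709 - - 57 \left(3 - 16\right)} = \frac{1}{6709 - \left(-57\right) \left(-13\right)} = \frac{1}{6709 - 741} = \frac{1}{5968}$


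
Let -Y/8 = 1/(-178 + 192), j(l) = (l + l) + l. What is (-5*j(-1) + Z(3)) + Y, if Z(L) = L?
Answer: 122/7 ≈ 17.429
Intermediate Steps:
j(l) = 3*l (j(l) = 2*l + l = 3*l)
Y = -4/7 (Y = -8/(-178 + 192) = -8/14 = -8*1/14 = -4/7 ≈ -0.57143)
(-5*j(-1) + Z(3)) + Y = (-15*(-1) + 3) - 4/7 = (-5*(-3) + 3) - 4/7 = (15 + 3) - 4/7 = 18 - 4/7 = 122/7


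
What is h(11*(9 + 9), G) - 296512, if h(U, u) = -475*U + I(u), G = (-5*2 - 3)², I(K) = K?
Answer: -390393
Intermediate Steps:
G = 169 (G = (-10 - 3)² = (-13)² = 169)
h(U, u) = u - 475*U (h(U, u) = -475*U + u = u - 475*U)
h(11*(9 + 9), G) - 296512 = (169 - 5225*(9 + 9)) - 296512 = (169 - 5225*18) - 296512 = (169 - 475*198) - 296512 = (169 - 94050) - 296512 = -93881 - 296512 = -390393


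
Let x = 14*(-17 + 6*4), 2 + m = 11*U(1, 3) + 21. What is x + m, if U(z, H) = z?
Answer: 128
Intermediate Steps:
m = 30 (m = -2 + (11*1 + 21) = -2 + (11 + 21) = -2 + 32 = 30)
x = 98 (x = 14*(-17 + 24) = 14*7 = 98)
x + m = 98 + 30 = 128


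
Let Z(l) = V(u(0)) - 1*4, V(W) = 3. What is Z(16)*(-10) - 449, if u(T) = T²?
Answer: -439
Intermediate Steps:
Z(l) = -1 (Z(l) = 3 - 1*4 = 3 - 4 = -1)
Z(16)*(-10) - 449 = -1*(-10) - 449 = 10 - 449 = -439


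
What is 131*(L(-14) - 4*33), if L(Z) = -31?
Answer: -21353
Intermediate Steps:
131*(L(-14) - 4*33) = 131*(-31 - 4*33) = 131*(-31 - 132) = 131*(-163) = -21353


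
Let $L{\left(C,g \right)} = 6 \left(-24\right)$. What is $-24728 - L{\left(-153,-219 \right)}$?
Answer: $-24584$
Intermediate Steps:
$L{\left(C,g \right)} = -144$
$-24728 - L{\left(-153,-219 \right)} = -24728 - -144 = -24728 + 144 = -24584$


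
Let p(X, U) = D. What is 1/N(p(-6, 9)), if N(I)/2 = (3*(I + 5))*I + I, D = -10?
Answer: 1/280 ≈ 0.0035714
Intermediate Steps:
p(X, U) = -10
N(I) = 2*I + 2*I*(15 + 3*I) (N(I) = 2*((3*(I + 5))*I + I) = 2*((3*(5 + I))*I + I) = 2*((15 + 3*I)*I + I) = 2*(I*(15 + 3*I) + I) = 2*(I + I*(15 + 3*I)) = 2*I + 2*I*(15 + 3*I))
1/N(p(-6, 9)) = 1/(2*(-10)*(16 + 3*(-10))) = 1/(2*(-10)*(16 - 30)) = 1/(2*(-10)*(-14)) = 1/280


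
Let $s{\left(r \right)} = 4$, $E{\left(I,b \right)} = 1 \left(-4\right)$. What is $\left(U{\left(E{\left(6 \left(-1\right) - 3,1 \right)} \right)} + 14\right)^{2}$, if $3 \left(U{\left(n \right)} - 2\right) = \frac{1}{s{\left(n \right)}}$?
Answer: $\frac{37249}{144} \approx 258.67$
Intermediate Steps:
$E{\left(I,b \right)} = -4$
$U{\left(n \right)} = \frac{25}{12}$ ($U{\left(n \right)} = 2 + \frac{1}{3 \cdot 4} = 2 + \frac{1}{3} \cdot \frac{1}{4} = 2 + \frac{1}{12} = \frac{25}{12}$)
$\left(U{\left(E{\left(6 \left(-1\right) - 3,1 \right)} \right)} + 14\right)^{2} = \left(\frac{25}{12} + 14\right)^{2} = \left(\frac{193}{12}\right)^{2} = \frac{37249}{144}$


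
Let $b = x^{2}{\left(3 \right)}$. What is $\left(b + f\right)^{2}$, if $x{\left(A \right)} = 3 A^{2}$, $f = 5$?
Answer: $538756$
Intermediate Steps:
$b = 729$ ($b = \left(3 \cdot 3^{2}\right)^{2} = \left(3 \cdot 9\right)^{2} = 27^{2} = 729$)
$\left(b + f\right)^{2} = \left(729 + 5\right)^{2} = 734^{2} = 538756$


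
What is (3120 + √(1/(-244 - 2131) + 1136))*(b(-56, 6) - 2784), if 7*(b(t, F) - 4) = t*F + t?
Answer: -8848320 - 2836*√256309905/475 ≈ -8.9439e+6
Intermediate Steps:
b(t, F) = 4 + t/7 + F*t/7 (b(t, F) = 4 + (t*F + t)/7 = 4 + (F*t + t)/7 = 4 + (t + F*t)/7 = 4 + (t/7 + F*t/7) = 4 + t/7 + F*t/7)
(3120 + √(1/(-244 - 2131) + 1136))*(b(-56, 6) - 2784) = (3120 + √(1/(-244 - 2131) + 1136))*((4 + (⅐)*(-56) + (⅐)*6*(-56)) - 2784) = (3120 + √(1/(-2375) + 1136))*((4 - 8 - 48) - 2784) = (3120 + √(-1/2375 + 1136))*(-52 - 2784) = (3120 + √(2697999/2375))*(-2836) = (3120 + √256309905/475)*(-2836) = -8848320 - 2836*√256309905/475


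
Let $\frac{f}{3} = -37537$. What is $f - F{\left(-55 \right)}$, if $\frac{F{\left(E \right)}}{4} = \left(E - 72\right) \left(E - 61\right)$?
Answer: $-171539$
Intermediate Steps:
$f = -112611$ ($f = 3 \left(-37537\right) = -112611$)
$F{\left(E \right)} = 4 \left(-72 + E\right) \left(-61 + E\right)$ ($F{\left(E \right)} = 4 \left(E - 72\right) \left(E - 61\right) = 4 \left(-72 + E\right) \left(-61 + E\right)$)
$f - F{\left(-55 \right)} = -112611 - \left(17568 - -29260 + 4 \left(-55\right)^{2}\right) = -112611 - \left(17568 + 29260 + 4 \cdot 3025\right) = -112611 - \left(17568 + 29260 + 12100\right) = -112611 - 58928 = -171539$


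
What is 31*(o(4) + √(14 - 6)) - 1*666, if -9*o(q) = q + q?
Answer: -6242/9 + 62*√2 ≈ -605.87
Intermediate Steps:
o(q) = -2*q/9 (o(q) = -(q + q)/9 = -2*q/9)
31*(o(4) + √(14 - 6)) - 1*666 = 31*(-2/9*4 + √(14 - 6)) - 1*666 = 31*(-8/9 + √8) - 666 = 31*(-8/9 + 2*√2) - 666 = (-248/9 + 62*√2) - 666 = -6242/9 + 62*√2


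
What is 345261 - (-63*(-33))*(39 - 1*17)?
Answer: 299523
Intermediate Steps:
345261 - (-63*(-33))*(39 - 1*17) = 345261 - 2079*(39 - 17) = 345261 - 2079*22 = 345261 - 1*45738 = 345261 - 45738 = 299523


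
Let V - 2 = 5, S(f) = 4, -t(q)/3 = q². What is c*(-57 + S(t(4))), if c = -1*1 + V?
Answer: -318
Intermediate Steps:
t(q) = -3*q²
V = 7 (V = 2 + 5 = 7)
c = 6 (c = -1*1 + 7 = -1 + 7 = 6)
c*(-57 + S(t(4))) = 6*(-57 + 4) = 6*(-53) = -318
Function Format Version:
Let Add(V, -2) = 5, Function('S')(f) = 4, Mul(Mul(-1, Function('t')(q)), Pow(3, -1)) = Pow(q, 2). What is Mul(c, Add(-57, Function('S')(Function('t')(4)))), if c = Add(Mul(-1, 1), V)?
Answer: -318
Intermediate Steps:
Function('t')(q) = Mul(-3, Pow(q, 2))
V = 7 (V = Add(2, 5) = 7)
c = 6 (c = Add(Mul(-1, 1), 7) = Add(-1, 7) = 6)
Mul(c, Add(-57, Function('S')(Function('t')(4)))) = Mul(6, Add(-57, 4)) = Mul(6, -53) = -318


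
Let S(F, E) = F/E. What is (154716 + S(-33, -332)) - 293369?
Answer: -46032763/332 ≈ -1.3865e+5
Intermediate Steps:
(154716 + S(-33, -332)) - 293369 = (154716 - 33/(-332)) - 293369 = (154716 - 33*(-1/332)) - 293369 = (154716 + 33/332) - 293369 = 51365745/332 - 293369 = -46032763/332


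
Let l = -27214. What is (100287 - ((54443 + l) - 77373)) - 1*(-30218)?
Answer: 180649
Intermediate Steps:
(100287 - ((54443 + l) - 77373)) - 1*(-30218) = (100287 - ((54443 - 27214) - 77373)) - 1*(-30218) = (100287 - (27229 - 77373)) + 30218 = (100287 - 1*(-50144)) + 30218 = (100287 + 50144) + 30218 = 150431 + 30218 = 180649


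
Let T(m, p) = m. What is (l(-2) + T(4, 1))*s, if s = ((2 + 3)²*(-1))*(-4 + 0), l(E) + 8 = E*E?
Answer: 0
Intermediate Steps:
l(E) = -8 + E² (l(E) = -8 + E*E = -8 + E²)
s = 100 (s = (5²*(-1))*(-4) = (25*(-1))*(-4) = -25*(-4) = 100)
(l(-2) + T(4, 1))*s = ((-8 + (-2)²) + 4)*100 = ((-8 + 4) + 4)*100 = (-4 + 4)*100 = 0*100 = 0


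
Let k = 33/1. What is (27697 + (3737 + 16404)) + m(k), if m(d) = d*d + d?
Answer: 48960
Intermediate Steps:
k = 33 (k = 33*1 = 33)
m(d) = d + d**2 (m(d) = d**2 + d = d + d**2)
(27697 + (3737 + 16404)) + m(k) = (27697 + (3737 + 16404)) + 33*(1 + 33) = (27697 + 20141) + 33*34 = 47838 + 1122 = 48960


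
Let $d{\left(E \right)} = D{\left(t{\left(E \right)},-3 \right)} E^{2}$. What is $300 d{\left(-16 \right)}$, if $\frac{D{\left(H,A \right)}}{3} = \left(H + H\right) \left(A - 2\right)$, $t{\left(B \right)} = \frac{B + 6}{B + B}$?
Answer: $-720000$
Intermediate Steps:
$t{\left(B \right)} = \frac{6 + B}{2 B}$
$D{\left(H,A \right)} = 6 H \left(-2 + A\right)$ ($D{\left(H,A \right)} = 3 \left(H + H\right) \left(A - 2\right) = 3 \cdot 2 H \left(-2 + A\right) = 6 H \left(-2 + A\right)$)
$d{\left(E \right)} = - 15 E \left(6 + E\right)$ ($d{\left(E \right)} = 6 \frac{6 + E}{2 E} \left(-2 - 3\right) E^{2} = 6 \frac{6 + E}{2 E} \left(-5\right) E^{2} = - \frac{15 \left(6 + E\right)}{E} E^{2} = - 15 E \left(6 + E\right)$)
$300 d{\left(-16 \right)} = 300 \left(\left(-15\right) \left(-16\right) \left(6 - 16\right)\right) = 300 \left(\left(-15\right) \left(-16\right) \left(-10\right)\right) = 300 \left(-2400\right) = -720000$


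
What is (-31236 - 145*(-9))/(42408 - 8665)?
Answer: -29931/33743 ≈ -0.88703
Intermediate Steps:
(-31236 - 145*(-9))/(42408 - 8665) = (-31236 + 1305)/33743 = -29931*1/33743 = -29931/33743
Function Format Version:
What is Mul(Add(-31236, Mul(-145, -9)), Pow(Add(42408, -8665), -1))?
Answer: Rational(-29931, 33743) ≈ -0.88703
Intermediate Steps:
Mul(Add(-31236, Mul(-145, -9)), Pow(Add(42408, -8665), -1)) = Mul(Add(-31236, 1305), Pow(33743, -1)) = Mul(-29931, Rational(1, 33743)) = Rational(-29931, 33743)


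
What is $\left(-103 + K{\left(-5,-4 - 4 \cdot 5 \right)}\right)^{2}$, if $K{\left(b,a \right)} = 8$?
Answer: $9025$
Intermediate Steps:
$\left(-103 + K{\left(-5,-4 - 4 \cdot 5 \right)}\right)^{2} = \left(-103 + 8\right)^{2} = \left(-95\right)^{2} = 9025$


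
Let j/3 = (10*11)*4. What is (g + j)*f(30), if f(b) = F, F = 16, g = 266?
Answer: 25376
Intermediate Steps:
f(b) = 16
j = 1320 (j = 3*((10*11)*4) = 3*(110*4) = 3*440 = 1320)
(g + j)*f(30) = (266 + 1320)*16 = 1586*16 = 25376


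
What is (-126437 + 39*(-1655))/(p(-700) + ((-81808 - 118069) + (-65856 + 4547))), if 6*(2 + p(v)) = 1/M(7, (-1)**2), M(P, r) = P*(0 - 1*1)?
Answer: 8021244/10969897 ≈ 0.73120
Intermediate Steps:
M(P, r) = -P (M(P, r) = P*(0 - 1) = P*(-1) = -P)
p(v) = -85/42 (p(v) = -2 + 1/(6*((-1*7))) = -2 + (1/6)/(-7) = -2 + (1/6)*(-1/7) = -2 - 1/42 = -85/42)
(-126437 + 39*(-1655))/(p(-700) + ((-81808 - 118069) + (-65856 + 4547))) = (-126437 + 39*(-1655))/(-85/42 + ((-81808 - 118069) + (-65856 + 4547))) = (-126437 - 64545)/(-85/42 + (-199877 - 61309)) = -190982/(-85/42 - 261186) = -190982/(-10969897/42) = -190982*(-42/10969897) = 8021244/10969897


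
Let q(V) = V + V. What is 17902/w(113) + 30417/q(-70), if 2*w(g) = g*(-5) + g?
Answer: -4690261/15820 ≈ -296.48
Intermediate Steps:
w(g) = -2*g (w(g) = (g*(-5) + g)/2 = (-5*g + g)/2 = (-4*g)/2 = -2*g)
q(V) = 2*V
17902/w(113) + 30417/q(-70) = 17902/((-2*113)) + 30417/((2*(-70))) = 17902/(-226) + 30417/(-140) = 17902*(-1/226) + 30417*(-1/140) = -8951/113 - 30417/140 = -4690261/15820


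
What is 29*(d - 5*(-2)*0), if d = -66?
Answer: -1914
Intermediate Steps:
29*(d - 5*(-2)*0) = 29*(-66 - 5*(-2)*0) = 29*(-66 + 10*0) = 29*(-66 + 0) = 29*(-66) = -1914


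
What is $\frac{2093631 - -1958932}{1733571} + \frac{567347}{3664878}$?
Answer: $\frac{754080251831}{302539343778} \approx 2.4925$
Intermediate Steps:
$\frac{2093631 - -1958932}{1733571} + \frac{567347}{3664878} = \left(2093631 + 1958932\right) \frac{1}{1733571} + 567347 \cdot \frac{1}{3664878} = 4052563 \cdot \frac{1}{1733571} + \frac{567347}{3664878} = \frac{4052563}{1733571} + \frac{567347}{3664878} = \frac{754080251831}{302539343778}$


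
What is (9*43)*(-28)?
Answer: -10836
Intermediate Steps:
(9*43)*(-28) = 387*(-28) = -10836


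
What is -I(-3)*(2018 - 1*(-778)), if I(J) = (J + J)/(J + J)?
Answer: -2796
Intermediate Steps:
I(J) = 1 (I(J) = (2*J)/((2*J)) = (2*J)*(1/(2*J)) = 1)
-I(-3)*(2018 - 1*(-778)) = -(2018 - 1*(-778)) = -(2018 + 778) = -2796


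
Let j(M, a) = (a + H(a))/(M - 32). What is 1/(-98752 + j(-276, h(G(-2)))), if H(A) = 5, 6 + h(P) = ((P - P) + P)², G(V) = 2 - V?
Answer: -308/30415631 ≈ -1.0126e-5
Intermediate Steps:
h(P) = -6 + P² (h(P) = -6 + ((P - P) + P)² = -6 + (0 + P)² = -6 + P²)
j(M, a) = (5 + a)/(-32 + M) (j(M, a) = (a + 5)/(M - 32) = (5 + a)/(-32 + M))
1/(-98752 + j(-276, h(G(-2)))) = 1/(-98752 + (5 + (-6 + (2 - 1*(-2))²))/(-32 - 276)) = 1/(-98752 + (5 + (-6 + (2 + 2)²))/(-308)) = 1/(-98752 - (5 + (-6 + 4²))/308) = 1/(-98752 - (5 + (-6 + 16))/308) = 1/(-98752 - (5 + 10)/308) = 1/(-98752 - 1/308*15) = 1/(-98752 - 15/308) = 1/(-30415631/308) = -308/30415631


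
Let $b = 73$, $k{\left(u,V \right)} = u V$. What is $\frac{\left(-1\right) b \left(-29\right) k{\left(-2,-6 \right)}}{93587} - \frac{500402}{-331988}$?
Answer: $\frac{27632472563}{15534880478} \approx 1.7787$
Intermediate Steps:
$k{\left(u,V \right)} = V u$
$\frac{\left(-1\right) b \left(-29\right) k{\left(-2,-6 \right)}}{93587} - \frac{500402}{-331988} = \frac{\left(-1\right) 73 \left(-29\right) \left(\left(-6\right) \left(-2\right)\right)}{93587} - \frac{500402}{-331988} = - \left(-2117\right) 12 \cdot \frac{1}{93587} - - \frac{250201}{165994} = \left(-1\right) \left(-25404\right) \frac{1}{93587} + \frac{250201}{165994} = 25404 \cdot \frac{1}{93587} + \frac{250201}{165994} = \frac{25404}{93587} + \frac{250201}{165994} = \frac{27632472563}{15534880478}$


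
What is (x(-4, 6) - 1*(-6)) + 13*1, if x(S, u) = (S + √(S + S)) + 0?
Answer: 15 + 2*I*√2 ≈ 15.0 + 2.8284*I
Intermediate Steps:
x(S, u) = S + √2*√S (x(S, u) = (S + √(2*S)) + 0 = (S + √2*√S) + 0 = S + √2*√S)
(x(-4, 6) - 1*(-6)) + 13*1 = ((-4 + √2*√(-4)) - 1*(-6)) + 13*1 = ((-4 + √2*(2*I)) + 6) + 13 = ((-4 + 2*I*√2) + 6) + 13 = (2 + 2*I*√2) + 13 = 15 + 2*I*√2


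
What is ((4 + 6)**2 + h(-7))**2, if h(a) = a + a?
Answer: 7396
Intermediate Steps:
h(a) = 2*a
((4 + 6)**2 + h(-7))**2 = ((4 + 6)**2 + 2*(-7))**2 = (10**2 - 14)**2 = (100 - 14)**2 = 86**2 = 7396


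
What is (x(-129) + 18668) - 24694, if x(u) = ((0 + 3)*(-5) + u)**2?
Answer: 14710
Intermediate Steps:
x(u) = (-15 + u)**2 (x(u) = (3*(-5) + u)**2 = (-15 + u)**2)
(x(-129) + 18668) - 24694 = ((-15 - 129)**2 + 18668) - 24694 = ((-144)**2 + 18668) - 24694 = (20736 + 18668) - 24694 = 39404 - 24694 = 14710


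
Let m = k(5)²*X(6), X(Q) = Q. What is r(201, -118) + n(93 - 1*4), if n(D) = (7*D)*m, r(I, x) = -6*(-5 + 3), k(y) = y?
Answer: 93462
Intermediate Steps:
r(I, x) = 12 (r(I, x) = -6*(-2) = 12)
m = 150 (m = 5²*6 = 25*6 = 150)
n(D) = 1050*D (n(D) = (7*D)*150 = 1050*D)
r(201, -118) + n(93 - 1*4) = 12 + 1050*(93 - 1*4) = 12 + 1050*(93 - 4) = 12 + 1050*89 = 12 + 93450 = 93462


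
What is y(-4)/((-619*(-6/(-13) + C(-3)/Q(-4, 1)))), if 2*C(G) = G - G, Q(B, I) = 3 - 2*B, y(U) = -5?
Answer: 65/3714 ≈ 0.017501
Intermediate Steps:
C(G) = 0 (C(G) = (G - G)/2 = (1/2)*0 = 0)
y(-4)/((-619*(-6/(-13) + C(-3)/Q(-4, 1)))) = -5/(-619*(-6/(-13) + 0/(3 - 2*(-4)))) = -5/(-619*(-6*(-1/13) + 0/(3 + 8))) = -5/(-619*(6/13 + 0/11)) = -5/(-619*(6/13 + 0*(1/11))) = -5/(-619*(6/13 + 0)) = -5/(-619*6/13) = -5/(-3714/13) = -13/3714*(-5) = 65/3714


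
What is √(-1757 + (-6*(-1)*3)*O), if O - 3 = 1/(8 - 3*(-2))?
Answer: 2*I*√20846/7 ≈ 41.252*I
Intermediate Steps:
O = 43/14 (O = 3 + 1/(8 - 3*(-2)) = 3 + 1/(8 + 6) = 3 + 1/14 = 43/14 ≈ 3.0714)
√(-1757 + (-6*(-1)*3)*O) = √(-1757 + (-6*(-1)*3)*(43/14)) = √(-1757 + (6*3)*(43/14)) = √(-1757 + 18*(43/14)) = √(-1757 + 387/7) = √(-11912/7) = 2*I*√20846/7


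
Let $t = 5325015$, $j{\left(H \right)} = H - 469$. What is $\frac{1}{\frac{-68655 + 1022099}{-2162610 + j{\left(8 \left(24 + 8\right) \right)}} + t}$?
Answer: $\frac{2162823}{11517063963901} \approx 1.8779 \cdot 10^{-7}$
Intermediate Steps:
$j{\left(H \right)} = -469 + H$
$\frac{1}{\frac{-68655 + 1022099}{-2162610 + j{\left(8 \left(24 + 8\right) \right)}} + t} = \frac{1}{\frac{-68655 + 1022099}{-2162610 - \left(469 - 8 \left(24 + 8\right)\right)} + 5325015} = \frac{1}{\frac{953444}{-2162610 + \left(-469 + 8 \cdot 32\right)} + 5325015} = \frac{1}{\frac{953444}{-2162610 + \left(-469 + 256\right)} + 5325015} = \frac{1}{\frac{953444}{-2162610 - 213} + 5325015} = \frac{1}{\frac{953444}{-2162823} + 5325015} = \frac{1}{953444 \left(- \frac{1}{2162823}\right) + 5325015} = \frac{1}{- \frac{953444}{2162823} + 5325015} = \frac{1}{\frac{11517063963901}{2162823}} = \frac{2162823}{11517063963901}$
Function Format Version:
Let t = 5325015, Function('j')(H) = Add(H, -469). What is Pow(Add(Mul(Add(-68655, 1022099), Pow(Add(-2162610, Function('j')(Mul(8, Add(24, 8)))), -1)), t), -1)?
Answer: Rational(2162823, 11517063963901) ≈ 1.8779e-7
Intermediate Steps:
Function('j')(H) = Add(-469, H)
Pow(Add(Mul(Add(-68655, 1022099), Pow(Add(-2162610, Function('j')(Mul(8, Add(24, 8)))), -1)), t), -1) = Pow(Add(Mul(Add(-68655, 1022099), Pow(Add(-2162610, Add(-469, Mul(8, Add(24, 8)))), -1)), 5325015), -1) = Pow(Add(Mul(953444, Pow(Add(-2162610, Add(-469, Mul(8, 32))), -1)), 5325015), -1) = Pow(Add(Mul(953444, Pow(Add(-2162610, Add(-469, 256)), -1)), 5325015), -1) = Pow(Add(Mul(953444, Pow(Add(-2162610, -213), -1)), 5325015), -1) = Pow(Add(Mul(953444, Pow(-2162823, -1)), 5325015), -1) = Pow(Add(Mul(953444, Rational(-1, 2162823)), 5325015), -1) = Pow(Add(Rational(-953444, 2162823), 5325015), -1) = Pow(Rational(11517063963901, 2162823), -1) = Rational(2162823, 11517063963901)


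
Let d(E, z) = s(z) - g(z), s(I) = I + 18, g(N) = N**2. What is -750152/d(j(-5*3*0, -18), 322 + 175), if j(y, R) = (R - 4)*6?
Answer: 375076/123247 ≈ 3.0433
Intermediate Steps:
s(I) = 18 + I
j(y, R) = -24 + 6*R (j(y, R) = (-4 + R)*6 = -24 + 6*R)
d(E, z) = 18 + z - z**2 (d(E, z) = (18 + z) - z**2 = 18 + z - z**2)
-750152/d(j(-5*3*0, -18), 322 + 175) = -750152/(18 + (322 + 175) - (322 + 175)**2) = -750152/(18 + 497 - 1*497**2) = -750152/(18 + 497 - 1*247009) = -750152/(18 + 497 - 247009) = -750152/(-246494) = -750152*(-1/246494) = 375076/123247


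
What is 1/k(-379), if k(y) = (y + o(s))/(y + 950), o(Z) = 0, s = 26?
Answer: -571/379 ≈ -1.5066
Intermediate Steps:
k(y) = y/(950 + y) (k(y) = (y + 0)/(y + 950) = y/(950 + y))
1/k(-379) = 1/(-379/(950 - 379)) = 1/(-379/571) = -571/379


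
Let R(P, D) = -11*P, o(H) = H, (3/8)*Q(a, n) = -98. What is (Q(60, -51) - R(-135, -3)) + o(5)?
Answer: -5224/3 ≈ -1741.3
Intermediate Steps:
Q(a, n) = -784/3 (Q(a, n) = (8/3)*(-98) = -784/3)
(Q(60, -51) - R(-135, -3)) + o(5) = (-784/3 - (-11)*(-135)) + 5 = (-784/3 - 1*1485) + 5 = (-784/3 - 1485) + 5 = -5239/3 + 5 = -5224/3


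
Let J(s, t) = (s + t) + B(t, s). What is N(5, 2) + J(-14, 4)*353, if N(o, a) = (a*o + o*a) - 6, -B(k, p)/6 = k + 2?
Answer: -16224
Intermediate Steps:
B(k, p) = -12 - 6*k (B(k, p) = -6*(k + 2) = -6*(2 + k) = -12 - 6*k)
N(o, a) = -6 + 2*a*o (N(o, a) = (a*o + a*o) - 6 = 2*a*o - 6 = -6 + 2*a*o)
J(s, t) = -12 + s - 5*t (J(s, t) = (s + t) + (-12 - 6*t) = -12 + s - 5*t)
N(5, 2) + J(-14, 4)*353 = (-6 + 2*2*5) + (-12 - 14 - 5*4)*353 = (-6 + 20) + (-12 - 14 - 20)*353 = 14 - 46*353 = 14 - 16238 = -16224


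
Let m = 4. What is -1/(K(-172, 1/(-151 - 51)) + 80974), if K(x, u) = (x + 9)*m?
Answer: -1/80322 ≈ -1.2450e-5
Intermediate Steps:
K(x, u) = 36 + 4*x (K(x, u) = (x + 9)*4 = (9 + x)*4 = 36 + 4*x)
-1/(K(-172, 1/(-151 - 51)) + 80974) = -1/((36 + 4*(-172)) + 80974) = -1/((36 - 688) + 80974) = -1/(-652 + 80974) = -1/80322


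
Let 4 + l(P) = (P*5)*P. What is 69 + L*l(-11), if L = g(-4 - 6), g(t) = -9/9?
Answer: -532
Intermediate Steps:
l(P) = -4 + 5*P**2 (l(P) = -4 + (P*5)*P = -4 + (5*P)*P = -4 + 5*P**2)
g(t) = -1 (g(t) = -9*1/9 = -1)
L = -1
69 + L*l(-11) = 69 - (-4 + 5*(-11)**2) = 69 - (-4 + 5*121) = 69 - (-4 + 605) = 69 - 1*601 = 69 - 601 = -532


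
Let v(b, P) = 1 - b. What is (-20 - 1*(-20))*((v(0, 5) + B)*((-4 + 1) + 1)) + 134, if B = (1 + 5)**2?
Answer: 134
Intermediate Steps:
B = 36 (B = 6**2 = 36)
(-20 - 1*(-20))*((v(0, 5) + B)*((-4 + 1) + 1)) + 134 = (-20 - 1*(-20))*(((1 - 1*0) + 36)*((-4 + 1) + 1)) + 134 = (-20 + 20)*(((1 + 0) + 36)*(-3 + 1)) + 134 = 0*((1 + 36)*(-2)) + 134 = 0*(37*(-2)) + 134 = 0*(-74) + 134 = 0 + 134 = 134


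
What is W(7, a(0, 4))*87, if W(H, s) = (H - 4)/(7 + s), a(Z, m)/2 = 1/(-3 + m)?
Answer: 29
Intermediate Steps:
a(Z, m) = 2/(-3 + m)
W(H, s) = (-4 + H)/(7 + s)
W(7, a(0, 4))*87 = ((-4 + 7)/(7 + 2/(-3 + 4)))*87 = (3/(7 + 2/1))*87 = (3/(7 + 2*1))*87 = (3/(7 + 2))*87 = (3/9)*87 = ((⅑)*3)*87 = (⅓)*87 = 29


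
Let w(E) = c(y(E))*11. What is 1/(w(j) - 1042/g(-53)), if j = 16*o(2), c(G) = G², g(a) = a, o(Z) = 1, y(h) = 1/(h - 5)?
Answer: 583/11515 ≈ 0.050630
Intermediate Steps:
y(h) = 1/(-5 + h)
j = 16 (j = 16*1 = 16)
w(E) = 11/(-5 + E)² (w(E) = (1/(-5 + E))²*11 = 11/(-5 + E)²)
1/(w(j) - 1042/g(-53)) = 1/(11/(-5 + 16)² - 1042/(-53)) = 1/(11/11² - 1042*(-1/53)) = 1/(11*(1/121) + 1042/53) = 1/(1/11 + 1042/53) = 1/(11515/583) = 583/11515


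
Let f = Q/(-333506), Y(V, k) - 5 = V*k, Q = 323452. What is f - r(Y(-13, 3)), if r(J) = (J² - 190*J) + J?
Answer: -1264482972/166753 ≈ -7583.0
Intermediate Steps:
Y(V, k) = 5 + V*k
r(J) = J² - 189*J
f = -161726/166753 (f = 323452/(-333506) = 323452*(-1/333506) = -161726/166753 ≈ -0.96985)
f - r(Y(-13, 3)) = -161726/166753 - (5 - 13*3)*(-189 + (5 - 13*3)) = -161726/166753 - (5 - 39)*(-189 + (5 - 39)) = -161726/166753 - (-34)*(-189 - 34) = -161726/166753 - (-34)*(-223) = -161726/166753 - 1*7582 = -161726/166753 - 7582 = -1264482972/166753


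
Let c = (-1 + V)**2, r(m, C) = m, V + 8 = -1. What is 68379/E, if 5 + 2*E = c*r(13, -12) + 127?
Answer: 22793/237 ≈ 96.173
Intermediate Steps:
V = -9 (V = -8 - 1 = -9)
c = 100 (c = (-1 - 9)**2 = (-10)**2 = 100)
E = 711 (E = -5/2 + (100*13 + 127)/2 = -5/2 + (1300 + 127)/2 = -5/2 + (1/2)*1427 = -5/2 + 1427/2 = 711)
68379/E = 68379/711 = 68379*(1/711) = 22793/237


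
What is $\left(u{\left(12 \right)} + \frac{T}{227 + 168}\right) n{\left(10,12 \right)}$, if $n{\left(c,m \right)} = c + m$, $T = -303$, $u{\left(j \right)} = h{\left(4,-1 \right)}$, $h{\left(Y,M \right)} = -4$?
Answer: $- \frac{41426}{395} \approx -104.88$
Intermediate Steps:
$u{\left(j \right)} = -4$
$\left(u{\left(12 \right)} + \frac{T}{227 + 168}\right) n{\left(10,12 \right)} = \left(-4 - \frac{303}{227 + 168}\right) \left(10 + 12\right) = \left(-4 - \frac{303}{395}\right) 22 = \left(- \frac{1883}{395}\right) 22 = - \frac{41426}{395}$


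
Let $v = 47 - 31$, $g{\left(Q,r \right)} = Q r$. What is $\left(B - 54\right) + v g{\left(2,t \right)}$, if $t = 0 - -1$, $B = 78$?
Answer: $56$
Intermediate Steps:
$t = 1$ ($t = 0 + 1 = 1$)
$v = 16$
$\left(B - 54\right) + v g{\left(2,t \right)} = \left(78 - 54\right) + 16 \cdot 2 \cdot 1 = \left(78 - 54\right) + 16 \cdot 2 = 24 + 32 = 56$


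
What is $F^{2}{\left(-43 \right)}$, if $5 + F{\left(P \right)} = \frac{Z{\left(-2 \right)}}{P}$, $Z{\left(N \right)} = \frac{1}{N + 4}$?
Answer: $\frac{185761}{7396} \approx 25.116$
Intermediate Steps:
$Z{\left(N \right)} = \frac{1}{4 + N}$
$F{\left(P \right)} = -5 + \frac{1}{2 P}$ ($F{\left(P \right)} = -5 + \frac{1}{\left(4 - 2\right) P} = -5 + \frac{1}{2 P}$)
$F^{2}{\left(-43 \right)} = \left(-5 + \frac{1}{2 \left(-43\right)}\right)^{2} = \left(-5 + \frac{1}{2} \left(- \frac{1}{43}\right)\right)^{2} = \left(-5 - \frac{1}{86}\right)^{2} = \left(- \frac{431}{86}\right)^{2} = \frac{185761}{7396}$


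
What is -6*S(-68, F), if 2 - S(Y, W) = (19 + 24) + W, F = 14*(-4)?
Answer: -90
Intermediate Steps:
F = -56
S(Y, W) = -41 - W (S(Y, W) = 2 - ((19 + 24) + W) = 2 - (43 + W) = 2 + (-43 - W) = -41 - W)
-6*S(-68, F) = -6*(-41 - 1*(-56)) = -6*(-41 + 56) = -6*15 = -90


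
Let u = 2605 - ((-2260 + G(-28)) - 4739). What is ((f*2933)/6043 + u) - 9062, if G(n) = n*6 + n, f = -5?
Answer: 4445069/6043 ≈ 735.57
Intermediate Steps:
G(n) = 7*n (G(n) = 6*n + n = 7*n)
u = 9800 (u = 2605 - ((-2260 + 7*(-28)) - 4739) = 2605 - ((-2260 - 196) - 4739) = 2605 - (-2456 - 4739) = 2605 - 1*(-7195) = 2605 + 7195 = 9800)
((f*2933)/6043 + u) - 9062 = (-5*2933/6043 + 9800) - 9062 = (-14665*1/6043 + 9800) - 9062 = (-14665/6043 + 9800) - 9062 = 59206735/6043 - 9062 = 4445069/6043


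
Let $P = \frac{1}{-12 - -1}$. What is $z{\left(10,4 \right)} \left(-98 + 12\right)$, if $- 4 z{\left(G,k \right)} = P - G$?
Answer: $- \frac{4773}{22} \approx -216.95$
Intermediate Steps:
$P = - \frac{1}{11}$ ($P = \frac{1}{-12 + 1} = \frac{1}{-11} = - \frac{1}{11} \approx -0.090909$)
$z{\left(G,k \right)} = \frac{1}{44} + \frac{G}{4}$ ($z{\left(G,k \right)} = - \frac{- \frac{1}{11} - G}{4} = \frac{1}{44} + \frac{G}{4}$)
$z{\left(10,4 \right)} \left(-98 + 12\right) = \left(\frac{1}{44} + \frac{1}{4} \cdot 10\right) \left(-98 + 12\right) = \left(\frac{1}{44} + \frac{5}{2}\right) \left(-86\right) = \frac{111}{44} \left(-86\right) = - \frac{4773}{22}$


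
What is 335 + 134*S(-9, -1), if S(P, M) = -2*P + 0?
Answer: 2747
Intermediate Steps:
S(P, M) = -2*P
335 + 134*S(-9, -1) = 335 + 134*(-2*(-9)) = 335 + 134*18 = 335 + 2412 = 2747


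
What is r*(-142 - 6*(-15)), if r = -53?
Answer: 2756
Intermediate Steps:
r*(-142 - 6*(-15)) = -53*(-142 - 6*(-15)) = -53*(-142 + 90) = -53*(-52) = 2756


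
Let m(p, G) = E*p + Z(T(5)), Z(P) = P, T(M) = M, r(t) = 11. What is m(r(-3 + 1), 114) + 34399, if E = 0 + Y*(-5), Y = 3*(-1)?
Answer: 34569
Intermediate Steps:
Y = -3
E = 15 (E = 0 - 3*(-5) = 0 + 15 = 15)
m(p, G) = 5 + 15*p (m(p, G) = 15*p + 5 = 5 + 15*p)
m(r(-3 + 1), 114) + 34399 = (5 + 15*11) + 34399 = (5 + 165) + 34399 = 170 + 34399 = 34569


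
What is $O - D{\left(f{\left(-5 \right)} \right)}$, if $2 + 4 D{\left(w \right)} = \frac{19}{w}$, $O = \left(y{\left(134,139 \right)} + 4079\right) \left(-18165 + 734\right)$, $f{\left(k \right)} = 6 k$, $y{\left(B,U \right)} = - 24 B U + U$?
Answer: $\frac{926226166399}{120} \approx 7.7186 \cdot 10^{9}$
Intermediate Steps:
$y{\left(B,U \right)} = U - 24 B U$ ($y{\left(B,U \right)} = - 24 B U + U = U - 24 B U$)
$O = 7718551386$ ($O = \left(139 \left(1 - 3216\right) + 4079\right) \left(-18165 + 734\right) = \left(139 \left(1 - 3216\right) + 4079\right) \left(-17431\right) = \left(139 \left(-3215\right) + 4079\right) \left(-17431\right) = \left(-446885 + 4079\right) \left(-17431\right) = \left(-442806\right) \left(-17431\right) = 7718551386$)
$D{\left(w \right)} = - \frac{1}{2} + \frac{19}{4 w}$ ($D{\left(w \right)} = - \frac{1}{2} + \frac{19 \frac{1}{w}}{4} = - \frac{1}{2} + \frac{19}{4 w}$)
$O - D{\left(f{\left(-5 \right)} \right)} = 7718551386 - \frac{19 - 2 \cdot 6 \left(-5\right)}{4 \cdot 6 \left(-5\right)} = 7718551386 - \frac{19 - -60}{4 \left(-30\right)} = 7718551386 - \frac{1}{4} \left(- \frac{1}{30}\right) \left(19 + 60\right) = 7718551386 - \frac{1}{4} \left(- \frac{1}{30}\right) 79 = 7718551386 - - \frac{79}{120} = 7718551386 + \frac{79}{120} = \frac{926226166399}{120}$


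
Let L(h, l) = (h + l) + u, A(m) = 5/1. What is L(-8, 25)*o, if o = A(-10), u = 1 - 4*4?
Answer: 10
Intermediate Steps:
A(m) = 5 (A(m) = 5*1 = 5)
u = -15 (u = 1 - 16 = -15)
o = 5
L(h, l) = -15 + h + l (L(h, l) = (h + l) - 15 = -15 + h + l)
L(-8, 25)*o = (-15 - 8 + 25)*5 = 2*5 = 10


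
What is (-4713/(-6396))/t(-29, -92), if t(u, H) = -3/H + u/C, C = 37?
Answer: -1336921/1362881 ≈ -0.98095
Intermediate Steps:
t(u, H) = -3/H + u/37
(-4713/(-6396))/t(-29, -92) = (-4713/(-6396))/(-3/(-92) + (1/37)*(-29)) = (-4713*(-1/6396))/(-3*(-1/92) - 29/37) = 1571/(2132*(3/92 - 29/37)) = 1571/(2132*(-2557/3404)) = (1571/2132)*(-3404/2557) = -1336921/1362881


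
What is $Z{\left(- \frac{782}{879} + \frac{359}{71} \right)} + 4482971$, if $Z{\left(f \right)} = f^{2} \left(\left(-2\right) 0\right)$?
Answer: $4482971$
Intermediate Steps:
$Z{\left(f \right)} = 0$ ($Z{\left(f \right)} = f^{2} \cdot 0 = 0$)
$Z{\left(- \frac{782}{879} + \frac{359}{71} \right)} + 4482971 = 0 + 4482971 = 4482971$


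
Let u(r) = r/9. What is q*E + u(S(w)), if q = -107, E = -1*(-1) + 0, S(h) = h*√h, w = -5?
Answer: -107 - 5*I*√5/9 ≈ -107.0 - 1.2423*I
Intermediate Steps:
S(h) = h^(3/2)
u(r) = r/9 (u(r) = r*(⅑) = r/9)
E = 1 (E = 1 + 0 = 1)
q*E + u(S(w)) = -107*1 + (-5)^(3/2)/9 = -107 + (-5*I*√5)/9 = -107 - 5*I*√5/9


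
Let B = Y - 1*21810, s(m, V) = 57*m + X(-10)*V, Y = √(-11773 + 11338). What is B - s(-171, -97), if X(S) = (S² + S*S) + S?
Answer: 6367 + I*√435 ≈ 6367.0 + 20.857*I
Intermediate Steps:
X(S) = S + 2*S² (X(S) = (S² + S²) + S = 2*S² + S = S + 2*S²)
Y = I*√435 (Y = √(-435) = I*√435 ≈ 20.857*I)
s(m, V) = 57*m + 190*V (s(m, V) = 57*m + (-10*(1 + 2*(-10)))*V = 57*m + (-10*(1 - 20))*V = 57*m + (-10*(-19))*V = 57*m + 190*V)
B = -21810 + I*√435 (B = I*√435 - 1*21810 = I*√435 - 21810 = -21810 + I*√435 ≈ -21810.0 + 20.857*I)
B - s(-171, -97) = (-21810 + I*√435) - (57*(-171) + 190*(-97)) = (-21810 + I*√435) - (-9747 - 18430) = (-21810 + I*√435) - 1*(-28177) = (-21810 + I*√435) + 28177 = 6367 + I*√435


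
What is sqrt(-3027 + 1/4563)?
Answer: 10*I*sqrt(414366)/117 ≈ 55.018*I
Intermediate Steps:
sqrt(-3027 + 1/4563) = sqrt(-13812200/4563) = 10*I*sqrt(414366)/117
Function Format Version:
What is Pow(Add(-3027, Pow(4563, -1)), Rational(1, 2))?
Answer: Mul(Rational(10, 117), I, Pow(414366, Rational(1, 2))) ≈ Mul(55.018, I)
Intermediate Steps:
Pow(Add(-3027, Pow(4563, -1)), Rational(1, 2)) = Pow(Add(-3027, Rational(1, 4563)), Rational(1, 2)) = Pow(Rational(-13812200, 4563), Rational(1, 2)) = Mul(Rational(10, 117), I, Pow(414366, Rational(1, 2)))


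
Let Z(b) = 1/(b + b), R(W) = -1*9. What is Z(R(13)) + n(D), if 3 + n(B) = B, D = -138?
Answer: -2539/18 ≈ -141.06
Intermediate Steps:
R(W) = -9
Z(b) = 1/(2*b)
n(B) = -3 + B
Z(R(13)) + n(D) = (½)/(-9) + (-3 - 138) = (½)*(-⅑) - 141 = -1/18 - 141 = -2539/18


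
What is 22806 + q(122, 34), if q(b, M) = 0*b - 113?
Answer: 22693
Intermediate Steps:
q(b, M) = -113 (q(b, M) = 0 - 113 = -113)
22806 + q(122, 34) = 22806 - 113 = 22693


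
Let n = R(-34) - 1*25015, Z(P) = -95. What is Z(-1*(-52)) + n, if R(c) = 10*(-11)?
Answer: -25220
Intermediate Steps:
R(c) = -110
n = -25125 (n = -110 - 1*25015 = -110 - 25015 = -25125)
Z(-1*(-52)) + n = -95 - 25125 = -25220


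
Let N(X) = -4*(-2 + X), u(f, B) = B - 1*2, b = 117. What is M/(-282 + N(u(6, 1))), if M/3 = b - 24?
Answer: -31/30 ≈ -1.0333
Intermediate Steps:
u(f, B) = -2 + B (u(f, B) = B - 2 = -2 + B)
N(X) = 8 - 4*X
M = 279 (M = 3*(117 - 24) = 3*93 = 279)
M/(-282 + N(u(6, 1))) = 279/(-282 + (8 - 4*(-2 + 1))) = 279/(-282 + (8 - 4*(-1))) = 279/(-282 + (8 + 4)) = 279/(-282 + 12) = 279/(-270) = 279*(-1/270) = -31/30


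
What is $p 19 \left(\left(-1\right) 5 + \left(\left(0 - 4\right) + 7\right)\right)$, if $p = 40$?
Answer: $-1520$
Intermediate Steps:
$p 19 \left(\left(-1\right) 5 + \left(\left(0 - 4\right) + 7\right)\right) = 40 \cdot 19 \left(\left(-1\right) 5 + \left(\left(0 - 4\right) + 7\right)\right) = 760 \left(-5 + \left(-4 + 7\right)\right) = 760 \left(-5 + 3\right) = 760 \left(-2\right) = -1520$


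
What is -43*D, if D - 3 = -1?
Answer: -86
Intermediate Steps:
D = 2 (D = 3 - 1 = 2)
-43*D = -43*2 = -86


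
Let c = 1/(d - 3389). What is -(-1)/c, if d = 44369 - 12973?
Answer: 28007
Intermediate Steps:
d = 31396
c = 1/28007 (c = 1/(31396 - 3389) = 1/28007 ≈ 3.5705e-5)
-(-1)/c = -(-1)/1/28007 = -(-1)*28007 = -1*(-28007) = 28007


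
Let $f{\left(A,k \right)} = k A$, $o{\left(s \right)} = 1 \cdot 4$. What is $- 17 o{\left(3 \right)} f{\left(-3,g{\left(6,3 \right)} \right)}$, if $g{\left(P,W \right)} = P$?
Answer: $1224$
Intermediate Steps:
$o{\left(s \right)} = 4$
$f{\left(A,k \right)} = A k$
$- 17 o{\left(3 \right)} f{\left(-3,g{\left(6,3 \right)} \right)} = \left(-17\right) 4 \left(\left(-3\right) 6\right) = \left(-68\right) \left(-18\right) = 1224$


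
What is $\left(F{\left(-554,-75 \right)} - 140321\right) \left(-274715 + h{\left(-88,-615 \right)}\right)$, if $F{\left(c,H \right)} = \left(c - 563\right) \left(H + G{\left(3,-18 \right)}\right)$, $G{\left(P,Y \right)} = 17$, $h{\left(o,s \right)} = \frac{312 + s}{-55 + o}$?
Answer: $\frac{2967312558970}{143} \approx 2.075 \cdot 10^{10}$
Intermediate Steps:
$h{\left(o,s \right)} = \frac{312 + s}{-55 + o}$
$F{\left(c,H \right)} = \left(-563 + c\right) \left(17 + H\right)$ ($F{\left(c,H \right)} = \left(c - 563\right) \left(H + 17\right) = \left(-563 + c\right) \left(17 + H\right)$)
$\left(F{\left(-554,-75 \right)} - 140321\right) \left(-274715 + h{\left(-88,-615 \right)}\right) = \left(\left(-9571 - -42225 + 17 \left(-554\right) - -41550\right) - 140321\right) \left(-274715 + \frac{312 - 615}{-55 - 88}\right) = \left(\left(-9571 + 42225 - 9418 + 41550\right) - 140321\right) \left(-274715 + \frac{1}{-143} \left(-303\right)\right) = \left(64786 - 140321\right) \left(-274715 - - \frac{303}{143}\right) = - 75535 \left(-274715 + \frac{303}{143}\right) = \left(-75535\right) \left(- \frac{39283942}{143}\right) = \frac{2967312558970}{143}$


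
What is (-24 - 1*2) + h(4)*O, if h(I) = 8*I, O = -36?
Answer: -1178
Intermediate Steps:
(-24 - 1*2) + h(4)*O = (-24 - 1*2) + (8*4)*(-36) = (-24 - 2) + 32*(-36) = -26 - 1152 = -1178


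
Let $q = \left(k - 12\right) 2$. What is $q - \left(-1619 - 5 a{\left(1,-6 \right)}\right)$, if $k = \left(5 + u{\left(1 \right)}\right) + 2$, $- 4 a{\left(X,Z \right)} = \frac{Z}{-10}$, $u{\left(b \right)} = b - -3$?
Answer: $\frac{6465}{4} \approx 1616.3$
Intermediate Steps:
$u{\left(b \right)} = 3 + b$ ($u{\left(b \right)} = b + 3 = 3 + b$)
$a{\left(X,Z \right)} = \frac{Z}{40}$ ($a{\left(X,Z \right)} = - \frac{Z \frac{1}{-10}}{4} = - \frac{Z \left(- \frac{1}{10}\right)}{4} = - \frac{\left(- \frac{1}{10}\right) Z}{4} = \frac{Z}{40}$)
$k = 11$ ($k = \left(5 + \left(3 + 1\right)\right) + 2 = \left(5 + 4\right) + 2 = 9 + 2 = 11$)
$q = -2$ ($q = \left(11 - 12\right) 2 = \left(-1\right) 2 = -2$)
$q - \left(-1619 - 5 a{\left(1,-6 \right)}\right) = -2 + \left(1619 - - 5 \cdot \frac{1}{40} \left(-6\right)\right) = -2 + \left(1619 - \left(-5\right) \left(- \frac{3}{20}\right)\right) = -2 + \left(1619 - \frac{3}{4}\right) = -2 + \frac{6473}{4} = \frac{6465}{4}$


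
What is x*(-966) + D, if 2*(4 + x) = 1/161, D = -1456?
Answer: 2405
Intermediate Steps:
x = -1287/322 (x = -4 + (½)/161 = -4 + (½)*(1/161) = -4 + 1/322 = -1287/322 ≈ -3.9969)
x*(-966) + D = -1287/322*(-966) - 1456 = 3861 - 1456 = 2405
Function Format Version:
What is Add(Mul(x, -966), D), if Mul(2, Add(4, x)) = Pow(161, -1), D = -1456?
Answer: 2405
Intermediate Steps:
x = Rational(-1287, 322) (x = Add(-4, Mul(Rational(1, 2), Pow(161, -1))) = Add(-4, Mul(Rational(1, 2), Rational(1, 161))) = Add(-4, Rational(1, 322)) = Rational(-1287, 322) ≈ -3.9969)
Add(Mul(x, -966), D) = Add(Mul(Rational(-1287, 322), -966), -1456) = Add(3861, -1456) = 2405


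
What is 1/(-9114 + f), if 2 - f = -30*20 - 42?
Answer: -1/8470 ≈ -0.00011806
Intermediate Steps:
f = 644 (f = 2 - (-30*20 - 42) = 2 - (-600 - 42) = 2 - 1*(-642) = 2 + 642 = 644)
1/(-9114 + f) = 1/(-9114 + 644) = 1/(-8470) = -1/8470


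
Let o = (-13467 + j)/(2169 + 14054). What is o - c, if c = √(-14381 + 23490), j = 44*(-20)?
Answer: -14347/16223 - √9109 ≈ -96.325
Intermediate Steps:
j = -880
o = -14347/16223 (o = (-13467 - 880)/(2169 + 14054) = -14347/16223 ≈ -0.88436)
c = √9109 ≈ 95.441
o - c = -14347/16223 - √9109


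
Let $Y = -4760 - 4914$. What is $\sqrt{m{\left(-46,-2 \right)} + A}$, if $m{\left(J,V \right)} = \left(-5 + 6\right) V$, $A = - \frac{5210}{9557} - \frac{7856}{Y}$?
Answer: $\frac{2 i \sqrt{925876586845007}}{46227209} \approx 1.3165 i$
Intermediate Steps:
$Y = -9674$ ($Y = -4760 - 4914 = -9674$)
$A = \frac{12339126}{46227209}$ ($A = - \frac{5210}{9557} - \frac{7856}{-9674} = \left(-5210\right) \frac{1}{9557} - - \frac{3928}{4837} = - \frac{5210}{9557} + \frac{3928}{4837} = \frac{12339126}{46227209} \approx 0.26692$)
$m{\left(J,V \right)} = V$ ($m{\left(J,V \right)} = 1 V = V$)
$\sqrt{m{\left(-46,-2 \right)} + A} = \sqrt{-2 + \frac{12339126}{46227209}} = \sqrt{- \frac{80115292}{46227209}} = \frac{2 i \sqrt{925876586845007}}{46227209}$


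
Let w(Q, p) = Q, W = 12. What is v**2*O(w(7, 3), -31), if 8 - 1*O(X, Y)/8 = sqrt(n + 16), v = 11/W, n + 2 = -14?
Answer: 484/9 ≈ 53.778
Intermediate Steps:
n = -16 (n = -2 - 14 = -16)
v = 11/12 ≈ 0.91667
O(X, Y) = 64 (O(X, Y) = 64 - 8*sqrt(-16 + 16) = 64 - 8*sqrt(0) = 64 - 8*0 = 64 + 0 = 64)
v**2*O(w(7, 3), -31) = (11/12)**2*64 = (121/144)*64 = 484/9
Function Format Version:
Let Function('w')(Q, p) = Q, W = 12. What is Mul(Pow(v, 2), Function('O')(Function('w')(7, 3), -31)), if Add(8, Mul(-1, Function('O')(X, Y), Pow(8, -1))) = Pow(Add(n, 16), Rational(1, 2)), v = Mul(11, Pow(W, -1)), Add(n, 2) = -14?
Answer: Rational(484, 9) ≈ 53.778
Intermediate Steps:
n = -16 (n = Add(-2, -14) = -16)
v = Rational(11, 12) (v = Mul(11, Pow(12, -1)) = Mul(11, Rational(1, 12)) = Rational(11, 12) ≈ 0.91667)
Function('O')(X, Y) = 64 (Function('O')(X, Y) = Add(64, Mul(-8, Pow(Add(-16, 16), Rational(1, 2)))) = Add(64, Mul(-8, Pow(0, Rational(1, 2)))) = Add(64, Mul(-8, 0)) = Add(64, 0) = 64)
Mul(Pow(v, 2), Function('O')(Function('w')(7, 3), -31)) = Mul(Pow(Rational(11, 12), 2), 64) = Mul(Rational(121, 144), 64) = Rational(484, 9)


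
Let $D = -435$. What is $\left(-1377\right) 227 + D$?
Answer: $-313014$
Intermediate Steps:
$\left(-1377\right) 227 + D = \left(-1377\right) 227 - 435 = -312579 - 435 = -313014$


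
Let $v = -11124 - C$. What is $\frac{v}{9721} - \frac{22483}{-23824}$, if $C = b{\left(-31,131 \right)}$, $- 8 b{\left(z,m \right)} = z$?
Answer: $- \frac{46553251}{231593104} \approx -0.20101$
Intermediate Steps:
$b{\left(z,m \right)} = - \frac{z}{8}$
$C = \frac{31}{8}$ ($C = \left(- \frac{1}{8}\right) \left(-31\right) = \frac{31}{8} \approx 3.875$)
$v = - \frac{89023}{8}$ ($v = -11124 - \frac{31}{8} = - \frac{89023}{8} \approx -11128.0$)
$\frac{v}{9721} - \frac{22483}{-23824} = - \frac{89023}{8 \cdot 9721} - \frac{22483}{-23824} = \left(- \frac{89023}{8}\right) \frac{1}{9721} - - \frac{22483}{23824} = - \frac{89023}{77768} + \frac{22483}{23824} = - \frac{46553251}{231593104}$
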